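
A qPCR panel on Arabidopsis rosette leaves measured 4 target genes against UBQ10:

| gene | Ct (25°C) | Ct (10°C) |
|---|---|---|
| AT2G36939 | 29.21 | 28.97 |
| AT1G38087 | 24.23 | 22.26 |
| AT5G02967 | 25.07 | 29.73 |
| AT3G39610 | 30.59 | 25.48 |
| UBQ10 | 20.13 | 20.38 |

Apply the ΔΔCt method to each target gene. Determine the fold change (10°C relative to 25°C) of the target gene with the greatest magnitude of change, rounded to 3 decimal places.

AT2G36939: ΔΔCt = (28.97−20.38) − (29.21−20.13) = 8.59 − 9.08 = -0.49; fold change = 2^0.49 = 1.404
AT1G38087: ΔΔCt = (22.26−20.38) − (24.23−20.13) = 1.88 − 4.10 = -2.22; fold change = 2^2.22 = 4.659
AT5G02967: ΔΔCt = (29.73−20.38) − (25.07−20.13) = 9.35 − 4.94 = 4.41; fold change = 2^-4.41 = 0.047
AT3G39610: ΔΔCt = (25.48−20.38) − (30.59−20.13) = 5.10 − 10.46 = -5.36; fold change = 2^5.36 = 41.070
AT3G39610 has the largest |ΔΔCt| = 5.36.

41.070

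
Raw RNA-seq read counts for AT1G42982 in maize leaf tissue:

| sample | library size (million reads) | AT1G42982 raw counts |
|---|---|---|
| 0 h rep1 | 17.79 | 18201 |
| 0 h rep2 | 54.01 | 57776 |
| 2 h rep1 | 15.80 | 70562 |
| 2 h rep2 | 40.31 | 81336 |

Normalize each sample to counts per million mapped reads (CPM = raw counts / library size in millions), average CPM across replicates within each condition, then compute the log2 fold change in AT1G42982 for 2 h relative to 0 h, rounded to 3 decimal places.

CPM(0 h rep1) = 18201 / 17.79 = 1023.1029
CPM(0 h rep2) = 57776 / 54.01 = 1069.7278
CPM(2 h rep1) = 70562 / 15.80 = 4465.9494
CPM(2 h rep2) = 81336 / 40.31 = 2017.7623
mean CPM(0 h) = 1046.4153; mean CPM(2 h) = 3241.8559
Fold change = 3241.8559 / 1046.4153 = 3.09806
log2(3.09806) = 1.6314

1.631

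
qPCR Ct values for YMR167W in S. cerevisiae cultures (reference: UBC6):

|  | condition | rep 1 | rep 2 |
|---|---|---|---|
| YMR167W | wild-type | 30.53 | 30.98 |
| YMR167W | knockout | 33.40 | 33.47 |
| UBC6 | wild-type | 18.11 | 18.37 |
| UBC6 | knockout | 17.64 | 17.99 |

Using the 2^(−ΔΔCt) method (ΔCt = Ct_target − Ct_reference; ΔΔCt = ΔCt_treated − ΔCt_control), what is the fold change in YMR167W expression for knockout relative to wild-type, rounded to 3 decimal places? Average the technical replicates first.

Mean Ct: YMR167W wild-type 30.755; YMR167W knockout 33.435; UBC6 wild-type 18.240; UBC6 knockout 17.815
ΔCt(wild-type) = 30.755 − 18.240 = 12.515
ΔCt(knockout) = 33.435 − 17.815 = 15.620
ΔΔCt = 15.620 − 12.515 = 3.105
Fold change = 2^(−3.105) = 0.1162

0.116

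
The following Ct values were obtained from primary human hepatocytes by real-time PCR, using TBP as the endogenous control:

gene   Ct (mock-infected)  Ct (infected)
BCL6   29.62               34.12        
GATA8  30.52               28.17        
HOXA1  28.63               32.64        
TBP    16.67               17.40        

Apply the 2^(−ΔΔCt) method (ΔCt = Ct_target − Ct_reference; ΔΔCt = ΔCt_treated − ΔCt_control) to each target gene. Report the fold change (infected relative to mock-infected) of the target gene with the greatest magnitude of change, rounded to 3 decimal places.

0.073

BCL6: ΔΔCt = (34.12−17.40) − (29.62−16.67) = 16.72 − 12.95 = 3.77; fold change = 2^-3.77 = 0.073
GATA8: ΔΔCt = (28.17−17.40) − (30.52−16.67) = 10.77 − 13.85 = -3.08; fold change = 2^3.08 = 8.456
HOXA1: ΔΔCt = (32.64−17.40) − (28.63−16.67) = 15.24 − 11.96 = 3.28; fold change = 2^-3.28 = 0.103
BCL6 has the largest |ΔΔCt| = 3.77.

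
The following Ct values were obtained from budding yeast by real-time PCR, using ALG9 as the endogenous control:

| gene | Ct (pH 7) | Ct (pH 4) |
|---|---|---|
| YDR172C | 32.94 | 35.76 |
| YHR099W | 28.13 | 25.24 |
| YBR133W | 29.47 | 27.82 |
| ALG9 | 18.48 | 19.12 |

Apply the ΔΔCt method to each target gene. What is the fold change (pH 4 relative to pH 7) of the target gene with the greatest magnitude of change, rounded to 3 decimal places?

11.551

YDR172C: ΔΔCt = (35.76−19.12) − (32.94−18.48) = 16.64 − 14.46 = 2.18; fold change = 2^-2.18 = 0.221
YHR099W: ΔΔCt = (25.24−19.12) − (28.13−18.48) = 6.12 − 9.65 = -3.53; fold change = 2^3.53 = 11.551
YBR133W: ΔΔCt = (27.82−19.12) − (29.47−18.48) = 8.70 − 10.99 = -2.29; fold change = 2^2.29 = 4.891
YHR099W has the largest |ΔΔCt| = 3.53.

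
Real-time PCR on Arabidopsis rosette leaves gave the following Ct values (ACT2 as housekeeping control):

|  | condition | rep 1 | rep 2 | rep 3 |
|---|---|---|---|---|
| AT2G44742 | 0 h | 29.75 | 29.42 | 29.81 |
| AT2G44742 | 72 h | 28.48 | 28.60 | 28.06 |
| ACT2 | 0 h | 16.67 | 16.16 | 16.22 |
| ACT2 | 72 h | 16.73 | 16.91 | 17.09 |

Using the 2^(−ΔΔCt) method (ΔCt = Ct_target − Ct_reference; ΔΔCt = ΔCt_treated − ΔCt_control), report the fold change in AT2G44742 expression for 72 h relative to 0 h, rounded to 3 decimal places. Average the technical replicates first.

3.580

Mean Ct: AT2G44742 0 h 29.660; AT2G44742 72 h 28.380; ACT2 0 h 16.350; ACT2 72 h 16.910
ΔCt(0 h) = 29.660 − 16.350 = 13.310
ΔCt(72 h) = 28.380 − 16.910 = 11.470
ΔΔCt = 11.470 − 13.310 = -1.840
Fold change = 2^(−(-1.840)) = 2^1.840 = 3.5801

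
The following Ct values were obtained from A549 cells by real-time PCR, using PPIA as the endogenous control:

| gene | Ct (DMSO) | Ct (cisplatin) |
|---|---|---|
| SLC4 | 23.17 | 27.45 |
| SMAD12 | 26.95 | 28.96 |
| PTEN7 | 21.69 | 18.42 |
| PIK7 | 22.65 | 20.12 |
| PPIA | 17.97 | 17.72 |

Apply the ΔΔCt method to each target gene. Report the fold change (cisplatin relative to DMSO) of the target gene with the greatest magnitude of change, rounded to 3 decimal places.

SLC4: ΔΔCt = (27.45−17.72) − (23.17−17.97) = 9.73 − 5.20 = 4.53; fold change = 2^-4.53 = 0.043
SMAD12: ΔΔCt = (28.96−17.72) − (26.95−17.97) = 11.24 − 8.98 = 2.26; fold change = 2^-2.26 = 0.209
PTEN7: ΔΔCt = (18.42−17.72) − (21.69−17.97) = 0.70 − 3.72 = -3.02; fold change = 2^3.02 = 8.112
PIK7: ΔΔCt = (20.12−17.72) − (22.65−17.97) = 2.40 − 4.68 = -2.28; fold change = 2^2.28 = 4.857
SLC4 has the largest |ΔΔCt| = 4.53.

0.043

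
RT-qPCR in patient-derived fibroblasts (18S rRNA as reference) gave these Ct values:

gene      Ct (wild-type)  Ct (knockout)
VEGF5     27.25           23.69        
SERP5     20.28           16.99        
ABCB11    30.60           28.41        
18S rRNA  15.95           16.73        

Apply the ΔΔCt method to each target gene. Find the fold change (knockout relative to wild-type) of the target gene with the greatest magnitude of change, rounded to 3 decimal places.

VEGF5: ΔΔCt = (23.69−16.73) − (27.25−15.95) = 6.96 − 11.30 = -4.34; fold change = 2^4.34 = 20.252
SERP5: ΔΔCt = (16.99−16.73) − (20.28−15.95) = 0.26 − 4.33 = -4.07; fold change = 2^4.07 = 16.795
ABCB11: ΔΔCt = (28.41−16.73) − (30.60−15.95) = 11.68 − 14.65 = -2.97; fold change = 2^2.97 = 7.835
VEGF5 has the largest |ΔΔCt| = 4.34.

20.252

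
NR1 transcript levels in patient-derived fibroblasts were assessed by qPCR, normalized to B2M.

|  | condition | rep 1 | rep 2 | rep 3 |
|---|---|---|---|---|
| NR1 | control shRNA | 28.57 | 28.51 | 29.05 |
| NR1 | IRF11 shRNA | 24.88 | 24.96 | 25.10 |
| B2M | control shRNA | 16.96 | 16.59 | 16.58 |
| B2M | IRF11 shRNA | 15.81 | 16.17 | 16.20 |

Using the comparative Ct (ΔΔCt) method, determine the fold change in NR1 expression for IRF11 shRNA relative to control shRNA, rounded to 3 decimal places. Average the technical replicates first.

Mean Ct: NR1 control shRNA 28.710; NR1 IRF11 shRNA 24.980; B2M control shRNA 16.710; B2M IRF11 shRNA 16.060
ΔCt(control shRNA) = 28.710 − 16.710 = 12.000
ΔCt(IRF11 shRNA) = 24.980 − 16.060 = 8.920
ΔΔCt = 8.920 − 12.000 = -3.080
Fold change = 2^(−(-3.080)) = 2^3.080 = 8.4561

8.456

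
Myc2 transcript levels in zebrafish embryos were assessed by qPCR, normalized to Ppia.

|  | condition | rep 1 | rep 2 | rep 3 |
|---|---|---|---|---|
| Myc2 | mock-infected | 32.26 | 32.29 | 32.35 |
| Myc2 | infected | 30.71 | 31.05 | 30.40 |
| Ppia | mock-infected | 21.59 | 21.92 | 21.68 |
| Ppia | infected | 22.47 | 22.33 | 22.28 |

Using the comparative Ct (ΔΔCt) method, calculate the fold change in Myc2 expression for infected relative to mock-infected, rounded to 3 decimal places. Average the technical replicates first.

Mean Ct: Myc2 mock-infected 32.300; Myc2 infected 30.720; Ppia mock-infected 21.730; Ppia infected 22.360
ΔCt(mock-infected) = 32.300 − 21.730 = 10.570
ΔCt(infected) = 30.720 − 22.360 = 8.360
ΔΔCt = 8.360 − 10.570 = -2.210
Fold change = 2^(−(-2.210)) = 2^2.210 = 4.6268

4.627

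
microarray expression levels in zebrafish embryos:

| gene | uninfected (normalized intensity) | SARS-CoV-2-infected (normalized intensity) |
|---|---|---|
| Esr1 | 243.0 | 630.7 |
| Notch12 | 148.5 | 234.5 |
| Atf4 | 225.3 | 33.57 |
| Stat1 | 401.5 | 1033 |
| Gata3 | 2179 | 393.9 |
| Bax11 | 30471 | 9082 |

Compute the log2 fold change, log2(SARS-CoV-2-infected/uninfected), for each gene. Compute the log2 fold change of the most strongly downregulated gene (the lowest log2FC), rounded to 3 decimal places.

-2.747

log2(630.7/243.0) = 1.376  (Esr1)
log2(234.5/148.5) = 0.659  (Notch12)
log2(33.57/225.3) = -2.747  (Atf4)
log2(1033/401.5) = 1.363  (Stat1)
log2(393.9/2179) = -2.468  (Gata3)
log2(9082/30471) = -1.746  (Bax11)
Atf4 is most strongly downregulated.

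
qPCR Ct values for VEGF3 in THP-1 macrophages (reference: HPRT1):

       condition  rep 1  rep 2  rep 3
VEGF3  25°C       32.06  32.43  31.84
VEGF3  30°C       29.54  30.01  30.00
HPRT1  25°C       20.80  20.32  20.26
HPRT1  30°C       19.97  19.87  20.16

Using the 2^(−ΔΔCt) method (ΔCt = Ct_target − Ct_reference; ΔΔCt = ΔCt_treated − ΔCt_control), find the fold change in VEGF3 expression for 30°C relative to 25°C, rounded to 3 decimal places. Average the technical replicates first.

Mean Ct: VEGF3 25°C 32.110; VEGF3 30°C 29.850; HPRT1 25°C 20.460; HPRT1 30°C 20.000
ΔCt(25°C) = 32.110 − 20.460 = 11.650
ΔCt(30°C) = 29.850 − 20.000 = 9.850
ΔΔCt = 9.850 − 11.650 = -1.800
Fold change = 2^(−(-1.800)) = 2^1.800 = 3.4822

3.482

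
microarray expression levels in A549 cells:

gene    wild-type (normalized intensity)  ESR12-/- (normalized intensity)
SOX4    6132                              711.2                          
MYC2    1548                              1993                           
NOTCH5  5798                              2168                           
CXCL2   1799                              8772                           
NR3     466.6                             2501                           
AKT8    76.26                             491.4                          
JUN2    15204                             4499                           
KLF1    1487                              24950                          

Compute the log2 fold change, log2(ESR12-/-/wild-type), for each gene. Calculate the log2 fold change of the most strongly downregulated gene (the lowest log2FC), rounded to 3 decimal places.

-3.108

log2(711.2/6132) = -3.108  (SOX4)
log2(1993/1548) = 0.365  (MYC2)
log2(2168/5798) = -1.419  (NOTCH5)
log2(8772/1799) = 2.286  (CXCL2)
log2(2501/466.6) = 2.422  (NR3)
log2(491.4/76.26) = 2.688  (AKT8)
log2(4499/15204) = -1.757  (JUN2)
log2(24950/1487) = 4.069  (KLF1)
SOX4 is most strongly downregulated.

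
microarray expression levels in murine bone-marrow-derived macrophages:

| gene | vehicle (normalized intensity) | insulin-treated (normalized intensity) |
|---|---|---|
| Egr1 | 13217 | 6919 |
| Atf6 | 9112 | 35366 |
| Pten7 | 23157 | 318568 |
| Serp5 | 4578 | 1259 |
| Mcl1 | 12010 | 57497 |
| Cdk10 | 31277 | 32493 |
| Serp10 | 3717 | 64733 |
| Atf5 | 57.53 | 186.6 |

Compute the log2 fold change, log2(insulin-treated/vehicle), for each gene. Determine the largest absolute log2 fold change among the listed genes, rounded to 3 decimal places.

log2(6919/13217) = -0.934  (Egr1)
log2(35366/9112) = 1.957  (Atf6)
log2(318568/23157) = 3.782  (Pten7)
log2(1259/4578) = -1.862  (Serp5)
log2(57497/12010) = 2.259  (Mcl1)
log2(32493/31277) = 0.055  (Cdk10)
log2(64733/3717) = 4.122  (Serp10)
log2(186.6/57.53) = 1.698  (Atf5)
The largest magnitude belongs to Serp10.

4.122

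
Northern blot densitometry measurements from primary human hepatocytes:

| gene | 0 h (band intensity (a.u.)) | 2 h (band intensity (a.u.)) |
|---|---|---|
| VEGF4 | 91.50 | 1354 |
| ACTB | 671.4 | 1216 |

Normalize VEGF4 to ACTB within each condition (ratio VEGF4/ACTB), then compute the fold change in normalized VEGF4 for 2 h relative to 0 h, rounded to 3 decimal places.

8.170

VEGF4/ACTB (0 h) = 91.50 / 671.4 = 0.13628
VEGF4/ACTB (2 h) = 1354 / 1216 = 1.1135
Fold change = 1.1135 / 0.13628 = 8.1704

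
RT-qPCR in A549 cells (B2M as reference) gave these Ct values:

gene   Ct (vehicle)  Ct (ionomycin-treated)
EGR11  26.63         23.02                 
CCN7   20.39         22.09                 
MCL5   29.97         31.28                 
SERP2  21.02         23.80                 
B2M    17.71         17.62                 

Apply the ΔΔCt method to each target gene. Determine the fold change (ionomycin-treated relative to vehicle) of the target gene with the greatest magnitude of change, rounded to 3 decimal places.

11.472

EGR11: ΔΔCt = (23.02−17.62) − (26.63−17.71) = 5.40 − 8.92 = -3.52; fold change = 2^3.52 = 11.472
CCN7: ΔΔCt = (22.09−17.62) − (20.39−17.71) = 4.47 − 2.68 = 1.79; fold change = 2^-1.79 = 0.289
MCL5: ΔΔCt = (31.28−17.62) − (29.97−17.71) = 13.66 − 12.26 = 1.40; fold change = 2^-1.40 = 0.379
SERP2: ΔΔCt = (23.80−17.62) − (21.02−17.71) = 6.18 − 3.31 = 2.87; fold change = 2^-2.87 = 0.137
EGR11 has the largest |ΔΔCt| = 3.52.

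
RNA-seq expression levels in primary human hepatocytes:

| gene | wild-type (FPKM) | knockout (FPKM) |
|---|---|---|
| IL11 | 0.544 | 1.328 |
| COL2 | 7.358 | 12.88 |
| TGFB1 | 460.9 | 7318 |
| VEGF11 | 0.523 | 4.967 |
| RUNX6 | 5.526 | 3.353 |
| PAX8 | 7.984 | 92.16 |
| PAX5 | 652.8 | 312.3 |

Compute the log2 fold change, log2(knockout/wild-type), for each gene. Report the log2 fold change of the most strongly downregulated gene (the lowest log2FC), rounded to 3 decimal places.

-1.064

log2(1.328/0.544) = 1.288  (IL11)
log2(12.88/7.358) = 0.808  (COL2)
log2(7318/460.9) = 3.989  (TGFB1)
log2(4.967/0.523) = 3.247  (VEGF11)
log2(3.353/5.526) = -0.721  (RUNX6)
log2(92.16/7.984) = 3.529  (PAX8)
log2(312.3/652.8) = -1.064  (PAX5)
PAX5 is most strongly downregulated.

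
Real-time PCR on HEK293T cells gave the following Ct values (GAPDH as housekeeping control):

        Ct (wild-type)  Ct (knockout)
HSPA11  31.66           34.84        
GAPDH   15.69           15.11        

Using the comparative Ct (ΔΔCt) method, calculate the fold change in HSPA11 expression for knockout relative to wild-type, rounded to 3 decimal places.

ΔCt(wild-type) = 31.660 − 15.690 = 15.970
ΔCt(knockout) = 34.840 − 15.110 = 19.730
ΔΔCt = 19.730 − 15.970 = 3.760
Fold change = 2^(−3.760) = 0.0738

0.074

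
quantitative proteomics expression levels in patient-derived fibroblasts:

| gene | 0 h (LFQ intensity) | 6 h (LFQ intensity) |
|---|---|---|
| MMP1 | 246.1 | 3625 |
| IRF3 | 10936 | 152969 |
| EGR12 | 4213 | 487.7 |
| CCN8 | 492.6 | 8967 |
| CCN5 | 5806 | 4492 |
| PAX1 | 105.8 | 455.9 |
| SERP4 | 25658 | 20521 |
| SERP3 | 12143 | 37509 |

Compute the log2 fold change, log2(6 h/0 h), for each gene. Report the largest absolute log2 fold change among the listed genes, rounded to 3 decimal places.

4.186

log2(3625/246.1) = 3.881  (MMP1)
log2(152969/10936) = 3.806  (IRF3)
log2(487.7/4213) = -3.111  (EGR12)
log2(8967/492.6) = 4.186  (CCN8)
log2(4492/5806) = -0.370  (CCN5)
log2(455.9/105.8) = 2.107  (PAX1)
log2(20521/25658) = -0.322  (SERP4)
log2(37509/12143) = 1.627  (SERP3)
The largest magnitude belongs to CCN8.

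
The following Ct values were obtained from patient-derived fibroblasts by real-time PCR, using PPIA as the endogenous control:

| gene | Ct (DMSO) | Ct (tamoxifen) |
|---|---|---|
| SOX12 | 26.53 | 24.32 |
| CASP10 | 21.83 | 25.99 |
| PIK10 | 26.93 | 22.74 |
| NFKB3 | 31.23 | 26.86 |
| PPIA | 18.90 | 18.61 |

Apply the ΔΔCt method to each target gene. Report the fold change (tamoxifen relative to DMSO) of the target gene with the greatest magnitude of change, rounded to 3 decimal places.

SOX12: ΔΔCt = (24.32−18.61) − (26.53−18.90) = 5.71 − 7.63 = -1.92; fold change = 2^1.92 = 3.784
CASP10: ΔΔCt = (25.99−18.61) − (21.83−18.90) = 7.38 − 2.93 = 4.45; fold change = 2^-4.45 = 0.046
PIK10: ΔΔCt = (22.74−18.61) − (26.93−18.90) = 4.13 − 8.03 = -3.90; fold change = 2^3.90 = 14.929
NFKB3: ΔΔCt = (26.86−18.61) − (31.23−18.90) = 8.25 − 12.33 = -4.08; fold change = 2^4.08 = 16.912
CASP10 has the largest |ΔΔCt| = 4.45.

0.046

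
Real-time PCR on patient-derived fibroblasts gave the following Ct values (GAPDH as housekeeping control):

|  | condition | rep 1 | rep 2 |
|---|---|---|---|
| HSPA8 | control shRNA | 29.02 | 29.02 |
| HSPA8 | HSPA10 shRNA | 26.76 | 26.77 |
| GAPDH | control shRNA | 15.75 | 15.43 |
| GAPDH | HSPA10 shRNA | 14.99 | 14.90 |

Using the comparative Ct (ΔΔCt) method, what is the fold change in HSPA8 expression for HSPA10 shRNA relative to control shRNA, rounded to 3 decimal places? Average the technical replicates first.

3.053

Mean Ct: HSPA8 control shRNA 29.020; HSPA8 HSPA10 shRNA 26.765; GAPDH control shRNA 15.590; GAPDH HSPA10 shRNA 14.945
ΔCt(control shRNA) = 29.020 − 15.590 = 13.430
ΔCt(HSPA10 shRNA) = 26.765 − 14.945 = 11.820
ΔΔCt = 11.820 − 13.430 = -1.610
Fold change = 2^(−(-1.610)) = 2^1.610 = 3.0525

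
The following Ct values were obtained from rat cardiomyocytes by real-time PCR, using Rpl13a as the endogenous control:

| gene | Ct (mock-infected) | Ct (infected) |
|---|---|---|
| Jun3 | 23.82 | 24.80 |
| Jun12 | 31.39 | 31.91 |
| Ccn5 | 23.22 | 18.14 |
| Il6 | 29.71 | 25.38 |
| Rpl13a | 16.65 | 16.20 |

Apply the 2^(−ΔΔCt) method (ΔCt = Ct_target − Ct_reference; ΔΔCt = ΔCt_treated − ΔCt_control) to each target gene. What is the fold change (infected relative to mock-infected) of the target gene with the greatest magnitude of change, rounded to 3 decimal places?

Jun3: ΔΔCt = (24.80−16.20) − (23.82−16.65) = 8.60 − 7.17 = 1.43; fold change = 2^-1.43 = 0.371
Jun12: ΔΔCt = (31.91−16.20) − (31.39−16.65) = 15.71 − 14.74 = 0.97; fold change = 2^-0.97 = 0.511
Ccn5: ΔΔCt = (18.14−16.20) − (23.22−16.65) = 1.94 − 6.57 = -4.63; fold change = 2^4.63 = 24.761
Il6: ΔΔCt = (25.38−16.20) − (29.71−16.65) = 9.18 − 13.06 = -3.88; fold change = 2^3.88 = 14.723
Ccn5 has the largest |ΔΔCt| = 4.63.

24.761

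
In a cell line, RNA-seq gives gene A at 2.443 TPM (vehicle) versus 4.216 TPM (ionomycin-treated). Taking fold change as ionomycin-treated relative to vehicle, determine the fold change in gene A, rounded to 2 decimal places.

1.73

Fold change = 4.216 / 2.443 = 1.726
gene A is upregulated.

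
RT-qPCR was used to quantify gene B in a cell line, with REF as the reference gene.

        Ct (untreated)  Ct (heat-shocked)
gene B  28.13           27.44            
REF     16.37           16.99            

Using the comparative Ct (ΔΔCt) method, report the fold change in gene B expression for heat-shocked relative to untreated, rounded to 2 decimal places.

2.48

ΔCt(untreated) = 28.130 − 16.370 = 11.760
ΔCt(heat-shocked) = 27.440 − 16.990 = 10.450
ΔΔCt = 10.450 − 11.760 = -1.310
Fold change = 2^(−(-1.310)) = 2^1.310 = 2.479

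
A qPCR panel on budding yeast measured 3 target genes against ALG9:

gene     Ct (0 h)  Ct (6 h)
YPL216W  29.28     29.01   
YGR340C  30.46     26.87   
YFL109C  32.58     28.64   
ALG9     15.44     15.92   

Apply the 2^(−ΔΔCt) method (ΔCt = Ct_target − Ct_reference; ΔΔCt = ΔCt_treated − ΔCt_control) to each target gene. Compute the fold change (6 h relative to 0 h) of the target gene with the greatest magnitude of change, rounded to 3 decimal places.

21.407

YPL216W: ΔΔCt = (29.01−15.92) − (29.28−15.44) = 13.09 − 13.84 = -0.75; fold change = 2^0.75 = 1.682
YGR340C: ΔΔCt = (26.87−15.92) − (30.46−15.44) = 10.95 − 15.02 = -4.07; fold change = 2^4.07 = 16.795
YFL109C: ΔΔCt = (28.64−15.92) − (32.58−15.44) = 12.72 − 17.14 = -4.42; fold change = 2^4.42 = 21.407
YFL109C has the largest |ΔΔCt| = 4.42.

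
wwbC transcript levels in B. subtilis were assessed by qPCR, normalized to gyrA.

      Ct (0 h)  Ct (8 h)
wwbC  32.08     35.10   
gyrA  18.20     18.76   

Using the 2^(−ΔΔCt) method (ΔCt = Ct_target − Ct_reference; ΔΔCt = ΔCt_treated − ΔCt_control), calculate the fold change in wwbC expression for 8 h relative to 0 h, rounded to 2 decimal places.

0.18

ΔCt(0 h) = 32.080 − 18.200 = 13.880
ΔCt(8 h) = 35.100 − 18.760 = 16.340
ΔΔCt = 16.340 − 13.880 = 2.460
Fold change = 2^(−2.460) = 0.182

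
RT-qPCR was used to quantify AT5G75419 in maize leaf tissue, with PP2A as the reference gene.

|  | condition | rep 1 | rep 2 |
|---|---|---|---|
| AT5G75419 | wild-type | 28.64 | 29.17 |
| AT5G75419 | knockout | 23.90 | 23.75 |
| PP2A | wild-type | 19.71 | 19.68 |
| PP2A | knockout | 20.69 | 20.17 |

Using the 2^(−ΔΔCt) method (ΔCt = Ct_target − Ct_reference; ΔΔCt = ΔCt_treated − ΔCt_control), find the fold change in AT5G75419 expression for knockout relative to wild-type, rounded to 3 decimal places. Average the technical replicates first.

56.298

Mean Ct: AT5G75419 wild-type 28.905; AT5G75419 knockout 23.825; PP2A wild-type 19.695; PP2A knockout 20.430
ΔCt(wild-type) = 28.905 − 19.695 = 9.210
ΔCt(knockout) = 23.825 − 20.430 = 3.395
ΔΔCt = 3.395 − 9.210 = -5.815
Fold change = 2^(−(-5.815)) = 2^5.815 = 56.2975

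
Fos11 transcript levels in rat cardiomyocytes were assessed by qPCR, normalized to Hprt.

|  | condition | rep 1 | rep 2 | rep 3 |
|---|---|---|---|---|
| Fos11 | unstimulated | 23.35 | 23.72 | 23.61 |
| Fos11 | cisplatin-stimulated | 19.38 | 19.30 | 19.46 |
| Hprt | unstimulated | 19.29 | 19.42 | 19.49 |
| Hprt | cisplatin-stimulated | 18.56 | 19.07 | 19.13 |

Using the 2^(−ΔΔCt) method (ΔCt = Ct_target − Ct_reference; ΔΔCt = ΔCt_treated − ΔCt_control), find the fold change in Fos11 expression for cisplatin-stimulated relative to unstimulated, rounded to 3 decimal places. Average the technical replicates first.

12.996

Mean Ct: Fos11 unstimulated 23.560; Fos11 cisplatin-stimulated 19.380; Hprt unstimulated 19.400; Hprt cisplatin-stimulated 18.920
ΔCt(unstimulated) = 23.560 − 19.400 = 4.160
ΔCt(cisplatin-stimulated) = 19.380 − 18.920 = 0.460
ΔΔCt = 0.460 − 4.160 = -3.700
Fold change = 2^(−(-3.700)) = 2^3.700 = 12.9960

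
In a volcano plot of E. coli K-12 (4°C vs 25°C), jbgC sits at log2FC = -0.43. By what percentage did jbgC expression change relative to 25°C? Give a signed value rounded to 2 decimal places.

Fold change = 2^(-0.43) = 0.7423
Percent change = (FC − 1) × 100% = (0.7423 − 1) × 100 = -25.77%

-25.77%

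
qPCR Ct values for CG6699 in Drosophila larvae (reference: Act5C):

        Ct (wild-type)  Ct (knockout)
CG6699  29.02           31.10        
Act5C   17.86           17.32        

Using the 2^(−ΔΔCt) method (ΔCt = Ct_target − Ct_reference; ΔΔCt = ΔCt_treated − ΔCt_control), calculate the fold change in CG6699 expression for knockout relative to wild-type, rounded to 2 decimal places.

0.16

ΔCt(wild-type) = 29.020 − 17.860 = 11.160
ΔCt(knockout) = 31.100 − 17.320 = 13.780
ΔΔCt = 13.780 − 11.160 = 2.620
Fold change = 2^(−2.620) = 0.163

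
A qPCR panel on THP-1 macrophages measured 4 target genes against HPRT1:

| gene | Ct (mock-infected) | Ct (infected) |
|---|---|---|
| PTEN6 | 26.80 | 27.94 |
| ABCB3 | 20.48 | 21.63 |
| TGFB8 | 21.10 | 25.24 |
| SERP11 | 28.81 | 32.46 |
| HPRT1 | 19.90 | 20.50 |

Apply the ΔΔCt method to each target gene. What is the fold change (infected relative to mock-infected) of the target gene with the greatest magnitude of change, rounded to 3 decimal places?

0.086

PTEN6: ΔΔCt = (27.94−20.50) − (26.80−19.90) = 7.44 − 6.90 = 0.54; fold change = 2^-0.54 = 0.688
ABCB3: ΔΔCt = (21.63−20.50) − (20.48−19.90) = 1.13 − 0.58 = 0.55; fold change = 2^-0.55 = 0.683
TGFB8: ΔΔCt = (25.24−20.50) − (21.10−19.90) = 4.74 − 1.20 = 3.54; fold change = 2^-3.54 = 0.086
SERP11: ΔΔCt = (32.46−20.50) − (28.81−19.90) = 11.96 − 8.91 = 3.05; fold change = 2^-3.05 = 0.121
TGFB8 has the largest |ΔΔCt| = 3.54.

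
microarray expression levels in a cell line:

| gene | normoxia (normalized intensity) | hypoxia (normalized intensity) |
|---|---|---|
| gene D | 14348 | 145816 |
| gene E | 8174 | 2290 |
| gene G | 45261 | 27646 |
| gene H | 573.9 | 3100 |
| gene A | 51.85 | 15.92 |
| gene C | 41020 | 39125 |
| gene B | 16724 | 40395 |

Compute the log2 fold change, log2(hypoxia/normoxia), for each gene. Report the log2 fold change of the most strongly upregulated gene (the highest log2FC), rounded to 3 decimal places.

3.345

log2(145816/14348) = 3.345  (gene D)
log2(2290/8174) = -1.836  (gene E)
log2(27646/45261) = -0.711  (gene G)
log2(3100/573.9) = 2.433  (gene H)
log2(15.92/51.85) = -1.704  (gene A)
log2(39125/41020) = -0.068  (gene C)
log2(40395/16724) = 1.272  (gene B)
gene D is most strongly upregulated.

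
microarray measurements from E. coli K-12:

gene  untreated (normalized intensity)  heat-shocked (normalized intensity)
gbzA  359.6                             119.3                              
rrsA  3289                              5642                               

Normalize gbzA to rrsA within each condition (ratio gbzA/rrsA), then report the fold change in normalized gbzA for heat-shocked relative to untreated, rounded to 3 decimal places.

gbzA/rrsA (untreated) = 359.6 / 3289 = 0.10933
gbzA/rrsA (heat-shocked) = 119.3 / 5642 = 0.021145
Fold change = 0.021145 / 0.10933 = 0.1934

0.193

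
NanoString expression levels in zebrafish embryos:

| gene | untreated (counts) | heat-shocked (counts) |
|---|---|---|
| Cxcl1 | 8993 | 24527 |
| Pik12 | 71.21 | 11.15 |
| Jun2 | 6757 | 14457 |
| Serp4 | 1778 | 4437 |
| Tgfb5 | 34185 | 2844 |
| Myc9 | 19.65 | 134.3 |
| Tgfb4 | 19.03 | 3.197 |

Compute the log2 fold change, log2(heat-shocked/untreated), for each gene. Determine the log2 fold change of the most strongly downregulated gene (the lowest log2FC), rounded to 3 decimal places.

-3.587

log2(24527/8993) = 1.447  (Cxcl1)
log2(11.15/71.21) = -2.675  (Pik12)
log2(14457/6757) = 1.097  (Jun2)
log2(4437/1778) = 1.319  (Serp4)
log2(2844/34185) = -3.587  (Tgfb5)
log2(134.3/19.65) = 2.773  (Myc9)
log2(3.197/19.03) = -2.573  (Tgfb4)
Tgfb5 is most strongly downregulated.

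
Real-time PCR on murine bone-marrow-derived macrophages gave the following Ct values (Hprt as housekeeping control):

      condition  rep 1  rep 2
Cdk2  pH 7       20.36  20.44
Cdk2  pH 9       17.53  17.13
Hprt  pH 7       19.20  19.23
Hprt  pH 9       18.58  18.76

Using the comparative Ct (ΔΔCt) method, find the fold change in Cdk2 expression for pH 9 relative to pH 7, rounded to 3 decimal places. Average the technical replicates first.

5.756

Mean Ct: Cdk2 pH 7 20.400; Cdk2 pH 9 17.330; Hprt pH 7 19.215; Hprt pH 9 18.670
ΔCt(pH 7) = 20.400 − 19.215 = 1.185
ΔCt(pH 9) = 17.330 − 18.670 = -1.340
ΔΔCt = -1.340 − 1.185 = -2.525
Fold change = 2^(−(-2.525)) = 2^2.525 = 5.7557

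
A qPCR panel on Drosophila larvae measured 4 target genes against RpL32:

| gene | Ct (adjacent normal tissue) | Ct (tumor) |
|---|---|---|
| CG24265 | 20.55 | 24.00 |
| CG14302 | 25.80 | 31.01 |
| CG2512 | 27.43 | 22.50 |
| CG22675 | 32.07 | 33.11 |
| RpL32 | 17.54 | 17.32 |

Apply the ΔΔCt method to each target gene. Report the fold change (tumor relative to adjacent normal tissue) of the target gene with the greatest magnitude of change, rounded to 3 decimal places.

0.023

CG24265: ΔΔCt = (24.00−17.32) − (20.55−17.54) = 6.68 − 3.01 = 3.67; fold change = 2^-3.67 = 0.079
CG14302: ΔΔCt = (31.01−17.32) − (25.80−17.54) = 13.69 − 8.26 = 5.43; fold change = 2^-5.43 = 0.023
CG2512: ΔΔCt = (22.50−17.32) − (27.43−17.54) = 5.18 − 9.89 = -4.71; fold change = 2^4.71 = 26.173
CG22675: ΔΔCt = (33.11−17.32) − (32.07−17.54) = 15.79 − 14.53 = 1.26; fold change = 2^-1.26 = 0.418
CG14302 has the largest |ΔΔCt| = 5.43.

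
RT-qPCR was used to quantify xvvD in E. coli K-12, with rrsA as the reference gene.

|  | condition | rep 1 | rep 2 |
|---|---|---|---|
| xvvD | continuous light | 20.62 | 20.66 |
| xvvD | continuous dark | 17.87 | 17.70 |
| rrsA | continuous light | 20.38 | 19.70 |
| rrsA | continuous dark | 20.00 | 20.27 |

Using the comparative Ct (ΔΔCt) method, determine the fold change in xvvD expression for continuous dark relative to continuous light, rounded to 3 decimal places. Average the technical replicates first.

Mean Ct: xvvD continuous light 20.640; xvvD continuous dark 17.785; rrsA continuous light 20.040; rrsA continuous dark 20.135
ΔCt(continuous light) = 20.640 − 20.040 = 0.600
ΔCt(continuous dark) = 17.785 − 20.135 = -2.350
ΔΔCt = -2.350 − 0.600 = -2.950
Fold change = 2^(−(-2.950)) = 2^2.950 = 7.7275

7.727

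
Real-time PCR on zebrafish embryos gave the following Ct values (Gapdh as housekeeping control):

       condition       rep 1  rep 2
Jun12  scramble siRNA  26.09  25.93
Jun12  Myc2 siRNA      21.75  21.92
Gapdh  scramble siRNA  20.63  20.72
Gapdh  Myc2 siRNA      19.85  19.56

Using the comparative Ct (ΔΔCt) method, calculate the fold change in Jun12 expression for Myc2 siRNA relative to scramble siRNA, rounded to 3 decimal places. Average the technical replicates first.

9.221

Mean Ct: Jun12 scramble siRNA 26.010; Jun12 Myc2 siRNA 21.835; Gapdh scramble siRNA 20.675; Gapdh Myc2 siRNA 19.705
ΔCt(scramble siRNA) = 26.010 − 20.675 = 5.335
ΔCt(Myc2 siRNA) = 21.835 − 19.705 = 2.130
ΔΔCt = 2.130 − 5.335 = -3.205
Fold change = 2^(−(-3.205)) = 2^3.205 = 9.2215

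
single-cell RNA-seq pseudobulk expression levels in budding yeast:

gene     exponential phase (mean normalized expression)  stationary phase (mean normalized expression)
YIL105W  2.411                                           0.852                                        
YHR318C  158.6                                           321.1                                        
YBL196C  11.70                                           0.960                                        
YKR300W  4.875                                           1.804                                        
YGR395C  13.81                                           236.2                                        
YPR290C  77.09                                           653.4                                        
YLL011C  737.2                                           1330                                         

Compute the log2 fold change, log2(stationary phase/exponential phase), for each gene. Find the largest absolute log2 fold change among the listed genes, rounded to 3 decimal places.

log2(0.852/2.411) = -1.501  (YIL105W)
log2(321.1/158.6) = 1.018  (YHR318C)
log2(0.960/11.70) = -3.607  (YBL196C)
log2(1.804/4.875) = -1.434  (YKR300W)
log2(236.2/13.81) = 4.096  (YGR395C)
log2(653.4/77.09) = 3.083  (YPR290C)
log2(1330/737.2) = 0.851  (YLL011C)
The largest magnitude belongs to YGR395C.

4.096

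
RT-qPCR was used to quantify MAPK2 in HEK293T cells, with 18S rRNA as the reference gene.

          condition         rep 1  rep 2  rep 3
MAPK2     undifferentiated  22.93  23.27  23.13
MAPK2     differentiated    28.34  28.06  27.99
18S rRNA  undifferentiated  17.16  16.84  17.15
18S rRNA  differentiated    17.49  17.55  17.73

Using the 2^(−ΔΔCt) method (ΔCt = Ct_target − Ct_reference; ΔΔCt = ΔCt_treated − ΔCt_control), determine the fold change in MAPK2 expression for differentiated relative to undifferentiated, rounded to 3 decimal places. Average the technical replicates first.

0.045

Mean Ct: MAPK2 undifferentiated 23.110; MAPK2 differentiated 28.130; 18S rRNA undifferentiated 17.050; 18S rRNA differentiated 17.590
ΔCt(undifferentiated) = 23.110 − 17.050 = 6.060
ΔCt(differentiated) = 28.130 − 17.590 = 10.540
ΔΔCt = 10.540 − 6.060 = 4.480
Fold change = 2^(−4.480) = 0.0448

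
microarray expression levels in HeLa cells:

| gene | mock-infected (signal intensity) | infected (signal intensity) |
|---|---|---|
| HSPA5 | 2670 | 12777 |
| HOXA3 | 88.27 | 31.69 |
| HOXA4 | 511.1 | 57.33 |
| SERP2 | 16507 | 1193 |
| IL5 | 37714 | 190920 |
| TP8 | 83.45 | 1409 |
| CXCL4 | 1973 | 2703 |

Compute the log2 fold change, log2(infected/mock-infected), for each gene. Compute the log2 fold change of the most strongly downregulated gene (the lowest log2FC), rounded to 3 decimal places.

log2(12777/2670) = 2.259  (HSPA5)
log2(31.69/88.27) = -1.478  (HOXA3)
log2(57.33/511.1) = -3.156  (HOXA4)
log2(1193/16507) = -3.790  (SERP2)
log2(190920/37714) = 2.340  (IL5)
log2(1409/83.45) = 4.078  (TP8)
log2(2703/1973) = 0.454  (CXCL4)
SERP2 is most strongly downregulated.

-3.790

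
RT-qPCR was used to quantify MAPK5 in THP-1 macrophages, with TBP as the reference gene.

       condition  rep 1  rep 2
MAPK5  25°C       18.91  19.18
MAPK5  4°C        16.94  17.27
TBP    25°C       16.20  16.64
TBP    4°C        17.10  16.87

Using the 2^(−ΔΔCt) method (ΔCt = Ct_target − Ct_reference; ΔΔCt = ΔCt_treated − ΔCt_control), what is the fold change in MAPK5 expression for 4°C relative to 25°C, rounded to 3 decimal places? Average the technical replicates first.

Mean Ct: MAPK5 25°C 19.045; MAPK5 4°C 17.105; TBP 25°C 16.420; TBP 4°C 16.985
ΔCt(25°C) = 19.045 − 16.420 = 2.625
ΔCt(4°C) = 17.105 − 16.985 = 0.120
ΔΔCt = 0.120 − 2.625 = -2.505
Fold change = 2^(−(-2.505)) = 2^2.505 = 5.6765

5.676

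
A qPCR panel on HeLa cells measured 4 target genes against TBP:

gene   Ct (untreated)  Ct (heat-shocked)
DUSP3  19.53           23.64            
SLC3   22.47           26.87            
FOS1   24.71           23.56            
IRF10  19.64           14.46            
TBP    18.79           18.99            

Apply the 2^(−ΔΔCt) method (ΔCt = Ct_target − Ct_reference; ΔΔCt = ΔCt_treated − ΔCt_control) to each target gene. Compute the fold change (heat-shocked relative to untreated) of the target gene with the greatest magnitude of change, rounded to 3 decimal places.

41.643

DUSP3: ΔΔCt = (23.64−18.99) − (19.53−18.79) = 4.65 − 0.74 = 3.91; fold change = 2^-3.91 = 0.067
SLC3: ΔΔCt = (26.87−18.99) − (22.47−18.79) = 7.88 − 3.68 = 4.20; fold change = 2^-4.20 = 0.054
FOS1: ΔΔCt = (23.56−18.99) − (24.71−18.79) = 4.57 − 5.92 = -1.35; fold change = 2^1.35 = 2.549
IRF10: ΔΔCt = (14.46−18.99) − (19.64−18.79) = -4.53 − 0.85 = -5.38; fold change = 2^5.38 = 41.643
IRF10 has the largest |ΔΔCt| = 5.38.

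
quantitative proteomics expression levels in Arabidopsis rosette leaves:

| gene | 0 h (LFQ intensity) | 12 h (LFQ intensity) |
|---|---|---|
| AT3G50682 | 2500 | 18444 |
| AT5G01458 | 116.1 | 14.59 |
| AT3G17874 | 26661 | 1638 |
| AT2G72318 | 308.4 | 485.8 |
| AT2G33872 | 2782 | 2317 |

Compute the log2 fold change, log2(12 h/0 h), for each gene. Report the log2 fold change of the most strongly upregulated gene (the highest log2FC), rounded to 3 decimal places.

2.883

log2(18444/2500) = 2.883  (AT3G50682)
log2(14.59/116.1) = -2.992  (AT5G01458)
log2(1638/26661) = -4.025  (AT3G17874)
log2(485.8/308.4) = 0.656  (AT2G72318)
log2(2317/2782) = -0.264  (AT2G33872)
AT3G50682 is most strongly upregulated.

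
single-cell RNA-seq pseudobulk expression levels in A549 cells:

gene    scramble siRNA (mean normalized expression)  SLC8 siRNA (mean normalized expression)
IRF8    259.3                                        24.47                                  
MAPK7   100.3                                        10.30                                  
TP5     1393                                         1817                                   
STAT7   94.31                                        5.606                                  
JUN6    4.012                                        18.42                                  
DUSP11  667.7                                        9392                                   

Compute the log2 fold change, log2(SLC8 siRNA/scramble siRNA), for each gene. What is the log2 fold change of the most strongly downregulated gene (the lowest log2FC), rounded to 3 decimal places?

-4.072

log2(24.47/259.3) = -3.406  (IRF8)
log2(10.30/100.3) = -3.284  (MAPK7)
log2(1817/1393) = 0.383  (TP5)
log2(5.606/94.31) = -4.072  (STAT7)
log2(18.42/4.012) = 2.199  (JUN6)
log2(9392/667.7) = 3.814  (DUSP11)
STAT7 is most strongly downregulated.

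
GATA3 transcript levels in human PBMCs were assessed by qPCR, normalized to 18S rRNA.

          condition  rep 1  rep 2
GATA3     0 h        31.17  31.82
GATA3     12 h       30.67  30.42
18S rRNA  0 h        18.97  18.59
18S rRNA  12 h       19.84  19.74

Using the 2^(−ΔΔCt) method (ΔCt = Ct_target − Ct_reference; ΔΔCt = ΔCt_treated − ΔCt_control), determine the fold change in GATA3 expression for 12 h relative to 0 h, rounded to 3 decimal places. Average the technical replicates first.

Mean Ct: GATA3 0 h 31.495; GATA3 12 h 30.545; 18S rRNA 0 h 18.780; 18S rRNA 12 h 19.790
ΔCt(0 h) = 31.495 − 18.780 = 12.715
ΔCt(12 h) = 30.545 − 19.790 = 10.755
ΔΔCt = 10.755 − 12.715 = -1.960
Fold change = 2^(−(-1.960)) = 2^1.960 = 3.8906

3.891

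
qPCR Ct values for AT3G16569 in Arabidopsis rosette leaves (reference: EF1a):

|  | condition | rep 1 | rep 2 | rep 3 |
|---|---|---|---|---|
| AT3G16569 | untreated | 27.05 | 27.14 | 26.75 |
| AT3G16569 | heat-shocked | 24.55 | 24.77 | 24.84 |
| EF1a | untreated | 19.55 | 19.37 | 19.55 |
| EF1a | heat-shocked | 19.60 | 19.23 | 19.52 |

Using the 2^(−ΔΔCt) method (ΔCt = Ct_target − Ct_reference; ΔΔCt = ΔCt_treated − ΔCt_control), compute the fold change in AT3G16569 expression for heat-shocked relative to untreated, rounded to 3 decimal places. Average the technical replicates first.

Mean Ct: AT3G16569 untreated 26.980; AT3G16569 heat-shocked 24.720; EF1a untreated 19.490; EF1a heat-shocked 19.450
ΔCt(untreated) = 26.980 − 19.490 = 7.490
ΔCt(heat-shocked) = 24.720 − 19.450 = 5.270
ΔΔCt = 5.270 − 7.490 = -2.220
Fold change = 2^(−(-2.220)) = 2^2.220 = 4.6589

4.659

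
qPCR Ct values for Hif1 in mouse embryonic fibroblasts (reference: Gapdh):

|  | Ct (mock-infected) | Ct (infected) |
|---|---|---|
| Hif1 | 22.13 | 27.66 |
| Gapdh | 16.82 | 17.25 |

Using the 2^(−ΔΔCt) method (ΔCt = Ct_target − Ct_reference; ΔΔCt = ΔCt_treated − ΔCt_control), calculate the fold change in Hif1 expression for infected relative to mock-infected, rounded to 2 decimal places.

ΔCt(mock-infected) = 22.130 − 16.820 = 5.310
ΔCt(infected) = 27.660 − 17.250 = 10.410
ΔΔCt = 10.410 − 5.310 = 5.100
Fold change = 2^(−5.100) = 0.029

0.03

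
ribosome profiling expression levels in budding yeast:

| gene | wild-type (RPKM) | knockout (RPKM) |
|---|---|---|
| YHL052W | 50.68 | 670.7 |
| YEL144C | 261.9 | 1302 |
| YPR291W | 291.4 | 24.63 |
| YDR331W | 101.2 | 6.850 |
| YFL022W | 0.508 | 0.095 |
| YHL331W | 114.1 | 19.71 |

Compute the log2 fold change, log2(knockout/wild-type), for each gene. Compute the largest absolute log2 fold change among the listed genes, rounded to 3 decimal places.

3.885

log2(670.7/50.68) = 3.726  (YHL052W)
log2(1302/261.9) = 2.314  (YEL144C)
log2(24.63/291.4) = -3.565  (YPR291W)
log2(6.850/101.2) = -3.885  (YDR331W)
log2(0.095/0.508) = -2.419  (YFL022W)
log2(19.71/114.1) = -2.533  (YHL331W)
The largest magnitude belongs to YDR331W.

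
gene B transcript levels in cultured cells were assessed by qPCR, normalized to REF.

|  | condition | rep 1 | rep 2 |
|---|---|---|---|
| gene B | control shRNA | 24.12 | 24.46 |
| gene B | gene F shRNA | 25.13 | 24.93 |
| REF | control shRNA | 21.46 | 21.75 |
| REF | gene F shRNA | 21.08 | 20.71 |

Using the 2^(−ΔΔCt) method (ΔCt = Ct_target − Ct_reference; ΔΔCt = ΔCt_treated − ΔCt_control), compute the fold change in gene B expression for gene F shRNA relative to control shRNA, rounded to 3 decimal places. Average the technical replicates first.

Mean Ct: gene B control shRNA 24.290; gene B gene F shRNA 25.030; REF control shRNA 21.605; REF gene F shRNA 20.895
ΔCt(control shRNA) = 24.290 − 21.605 = 2.685
ΔCt(gene F shRNA) = 25.030 − 20.895 = 4.135
ΔΔCt = 4.135 − 2.685 = 1.450
Fold change = 2^(−1.450) = 0.3660

0.366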